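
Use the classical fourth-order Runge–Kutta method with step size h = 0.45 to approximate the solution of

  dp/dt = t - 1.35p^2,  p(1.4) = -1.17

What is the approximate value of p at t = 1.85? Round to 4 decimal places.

-1.4590

RK4: k1 = f(t_n, p_n); k2 = f(t_n + h/2, p_n + (h/2)·k1); k3 = f(t_n + h/2, p_n + (h/2)·k2); k4 = f(t_n + h, p_n + h·k3); p_{n+1} = p_n + (h/6)·(k1 + 2k2 + 2k3 + k4).
t=1.400000, p=-1.170000:
  k1 = f(1.400000, -1.170000) = -0.448015
  k2 = f(1.625000, -1.270803) = -0.555171
  k3 = f(1.625000, -1.294913) = -0.638681
  k4 = f(1.850000, -1.457406) = -1.017445
  p ← -1.170000 + (0.45/6)·(k1 + 2k2 + 2k3 + k4) = -1.458987
p(1.85) ≈ -1.4590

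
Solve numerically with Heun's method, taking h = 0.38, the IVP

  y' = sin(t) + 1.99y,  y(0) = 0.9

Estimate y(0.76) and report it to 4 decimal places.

4.1518

Heun: k1 = f(t_n, y_n); k2 = f(t_n + h, y_n + h·k1); y_{n+1} = y_n + (h/2)·(k1 + k2).
t=0.000000, y=0.900000:
  k1 = f(0.000000, 0.900000) = 1.791000
  k2 = f(0.380000, 1.580580) = 3.516275
  y ← 0.900000 + (0.38/2)·(1.791000 + 3.516275) = 1.908382
t=0.380000, y=1.908382:
  k1 = f(0.380000, 1.908382) = 4.168601
  k2 = f(0.760000, 3.492451) = 7.638898
  y ← 1.908382 + (0.38/2)·(4.168601 + 7.638898) = 4.151807
y(0.76) ≈ 4.1518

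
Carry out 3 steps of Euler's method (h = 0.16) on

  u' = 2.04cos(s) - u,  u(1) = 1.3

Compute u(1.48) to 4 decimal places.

Euler: u_{n+1} = u_n + h·f(s_n, u_n).
s=1.000000, u=1.300000: f=-0.197783 → u ← 1.300000 + 0.16·(-0.197783) = 1.268355
s=1.160000, u=1.268355: f=-0.453702 → u ← 1.268355 + 0.16·(-0.453702) = 1.195762
s=1.320000, u=1.195762: f=-0.689484 → u ← 1.195762 + 0.16·(-0.689484) = 1.085445
u(1.48) ≈ 1.0854

1.0854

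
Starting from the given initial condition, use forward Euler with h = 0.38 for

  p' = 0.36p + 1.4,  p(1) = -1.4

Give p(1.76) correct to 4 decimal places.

Euler: p_{n+1} = p_n + h·f(s_n, p_n).
s=1.000000, p=-1.400000: f=0.896000 → p ← -1.400000 + 0.38·0.896000 = -1.059520
s=1.380000, p=-1.059520: f=1.018573 → p ← -1.059520 + 0.38·1.018573 = -0.672462
p(1.76) ≈ -0.6725

-0.6725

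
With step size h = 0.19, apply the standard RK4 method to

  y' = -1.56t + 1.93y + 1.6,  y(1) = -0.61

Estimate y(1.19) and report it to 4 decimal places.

RK4: k1 = f(t_n, y_n); k2 = f(t_n + h/2, y_n + (h/2)·k1); k3 = f(t_n + h/2, y_n + (h/2)·k2); k4 = f(t_n + h, y_n + h·k3); y_{n+1} = y_n + (h/6)·(k1 + 2k2 + 2k3 + k4).
t=1.000000, y=-0.610000:
  k1 = f(1.000000, -0.610000) = -1.137300
  k2 = f(1.095000, -0.718044) = -1.494024
  k3 = f(1.095000, -0.751932) = -1.559429
  k4 = f(1.190000, -0.906292) = -2.005543
  y ← -0.610000 + (0.19/6)·(k1 + 2k2 + 2k3 + k4) = -0.902909
y(1.19) ≈ -0.9029

-0.9029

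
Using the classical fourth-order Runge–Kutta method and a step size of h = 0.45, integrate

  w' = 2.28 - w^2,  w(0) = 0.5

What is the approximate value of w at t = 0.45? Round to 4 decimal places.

1.1582

RK4: k1 = f(t_n, w_n); k2 = f(t_n + h/2, w_n + (h/2)·k1); k3 = f(t_n + h/2, w_n + (h/2)·k2); k4 = f(t_n + h, w_n + h·k3); w_{n+1} = w_n + (h/6)·(k1 + 2k2 + 2k3 + k4).
t=0.000000, w=0.500000:
  k1 = f(0.000000, 0.500000) = 2.030000
  k2 = f(0.225000, 0.956750) = 1.364629
  k3 = f(0.225000, 0.807042) = 1.628684
  k4 = f(0.450000, 1.232908) = 0.759939
  w ← 0.500000 + (0.45/6)·(k1 + 2k2 + 2k3 + k4) = 1.158242
w(0.45) ≈ 1.1582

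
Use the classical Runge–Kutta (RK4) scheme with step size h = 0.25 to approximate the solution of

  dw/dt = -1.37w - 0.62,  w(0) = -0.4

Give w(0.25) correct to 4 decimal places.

-0.4152

RK4: k1 = f(t_n, w_n); k2 = f(t_n + h/2, w_n + (h/2)·k1); k3 = f(t_n + h/2, w_n + (h/2)·k2); k4 = f(t_n + h, w_n + h·k3); w_{n+1} = w_n + (h/6)·(k1 + 2k2 + 2k3 + k4).
t=0.000000, w=-0.400000:
  k1 = f(0.000000, -0.400000) = -0.072000
  k2 = f(0.125000, -0.409000) = -0.059670
  k3 = f(0.125000, -0.407459) = -0.061782
  k4 = f(0.250000, -0.415445) = -0.050840
  w ← -0.400000 + (0.25/6)·(k1 + 2k2 + 2k3 + k4) = -0.415239
w(0.25) ≈ -0.4152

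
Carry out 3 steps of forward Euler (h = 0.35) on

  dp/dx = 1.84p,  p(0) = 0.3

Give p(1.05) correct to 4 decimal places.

1.3330

Euler: p_{n+1} = p_n + h·f(x_n, p_n).
x=0.000000, p=0.300000: f=0.552000 → p ← 0.300000 + 0.35·0.552000 = 0.493200
x=0.350000, p=0.493200: f=0.907488 → p ← 0.493200 + 0.35·0.907488 = 0.810821
x=0.700000, p=0.810821: f=1.491910 → p ← 0.810821 + 0.35·1.491910 = 1.332989
p(1.05) ≈ 1.3330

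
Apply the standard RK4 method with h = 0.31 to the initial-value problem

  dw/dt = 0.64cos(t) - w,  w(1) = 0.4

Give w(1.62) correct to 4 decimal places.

RK4: k1 = f(t_n, w_n); k2 = f(t_n + h/2, w_n + (h/2)·k1); k3 = f(t_n + h/2, w_n + (h/2)·k2); k4 = f(t_n + h, w_n + h·k3); w_{n+1} = w_n + (h/6)·(k1 + 2k2 + 2k3 + k4).
t=1.000000, w=0.400000:
  k1 = f(1.000000, 0.400000) = -0.054207
  k2 = f(1.155000, 0.391598) = -0.133090
  k3 = f(1.155000, 0.379371) = -0.120863
  k4 = f(1.310000, 0.362532) = -0.197508
  w ← 0.400000 + (0.31/6)·(k1 + 2k2 + 2k3 + k4) = 0.360753
t=1.310000, w=0.360753:
  k1 = f(1.310000, 0.360753) = -0.195729
  k2 = f(1.465000, 0.330415) = -0.262832
  k3 = f(1.465000, 0.320014) = -0.252431
  k4 = f(1.620000, 0.282499) = -0.313977
  w ← 0.360753 + (0.31/6)·(k1 + 2k2 + 2k3 + k4) = 0.281174
w(1.62) ≈ 0.2812

0.2812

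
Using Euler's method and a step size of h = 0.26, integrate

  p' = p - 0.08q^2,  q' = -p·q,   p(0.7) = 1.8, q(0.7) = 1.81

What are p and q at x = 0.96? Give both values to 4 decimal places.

Euler on (p,q): p_{n+1} = p_n + h·p', q_{n+1} = q_n + h·q'.
0.700000: (1.800000, 1.810000); f=(1.537912, -3.258000) → (2.199857, 0.962920)
(p(0.96), q(0.96)) ≈ (2.1999, 0.9629)

2.1999, 0.9629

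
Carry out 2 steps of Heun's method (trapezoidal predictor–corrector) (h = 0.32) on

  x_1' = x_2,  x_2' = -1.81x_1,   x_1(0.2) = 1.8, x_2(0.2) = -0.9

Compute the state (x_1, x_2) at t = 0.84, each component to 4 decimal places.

0.6256, -2.4660

Heun on (x_1,x_2): k1 = f(t_n, state_n); k2 = f(t_n + h, state_n + h·k1); state_{n+1} = state_n + (h/2)·(k1 + k2).
0.200000: (1.800000, -0.900000)
  k1 = (-0.900000, -3.258000)
  predictor → (1.512000, -1.942560)
  k2 = (-1.942560, -2.736720)
  → (1.345190, -1.859155)
0.520000: (1.345190, -1.859155)
  k1 = (-1.859155, -2.434795)
  predictor → (0.750261, -2.638289)
  k2 = (-2.638289, -1.357972)
  → (0.625599, -2.465998)
(x_1(0.84), x_2(0.84)) ≈ (0.6256, -2.4660)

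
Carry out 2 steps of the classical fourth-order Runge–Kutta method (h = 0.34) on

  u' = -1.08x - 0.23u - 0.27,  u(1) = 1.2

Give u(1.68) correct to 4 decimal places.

-0.0607

RK4: k1 = f(x_n, u_n); k2 = f(x_n + h/2, u_n + (h/2)·k1); k3 = f(x_n + h/2, u_n + (h/2)·k2); k4 = f(x_n + h, u_n + h·k3); u_{n+1} = u_n + (h/6)·(k1 + 2k2 + 2k3 + k4).
x=1.000000, u=1.200000:
  k1 = f(1.000000, 1.200000) = -1.626000
  k2 = f(1.170000, 0.923580) = -1.746023
  k3 = f(1.170000, 0.903176) = -1.741330
  k4 = f(1.340000, 0.607948) = -1.857028
  u ← 1.200000 + (0.34/6)·(k1 + 2k2 + 2k3 + k4) = 0.607395
x=1.340000, u=0.607395:
  k1 = f(1.340000, 0.607395) = -1.856901
  k2 = f(1.510000, 0.291722) = -1.967896
  k3 = f(1.510000, 0.272853) = -1.963556
  k4 = f(1.680000, -0.060214) = -2.070551
  u ← 0.607395 + (0.34/6)·(k1 + 2k2 + 2k3 + k4) = -0.060725
u(1.68) ≈ -0.0607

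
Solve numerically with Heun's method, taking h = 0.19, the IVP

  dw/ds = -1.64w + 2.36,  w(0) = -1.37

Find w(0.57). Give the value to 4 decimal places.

0.3148

Heun: k1 = f(s_n, w_n); k2 = f(s_n + h, w_n + h·k1); w_{n+1} = w_n + (h/2)·(k1 + k2).
s=0.000000, w=-1.370000:
  k1 = f(0.000000, -1.370000) = 4.606800
  k2 = f(0.190000, -0.494708) = 3.171321
  w ← -1.370000 + (0.19/2)·(4.606800 + 3.171321) = -0.631078
s=0.190000, w=-0.631078:
  k1 = f(0.190000, -0.631078) = 3.394969
  k2 = f(0.380000, 0.013966) = 2.337096
  w ← -0.631078 + (0.19/2)·(3.394969 + 2.337096) = -0.086532
s=0.380000, w=-0.086532:
  k1 = f(0.380000, -0.086532) = 2.501913
  k2 = f(0.570000, 0.388831) = 1.722317
  w ← -0.086532 + (0.19/2)·(2.501913 + 1.722317) = 0.314770
w(0.57) ≈ 0.3148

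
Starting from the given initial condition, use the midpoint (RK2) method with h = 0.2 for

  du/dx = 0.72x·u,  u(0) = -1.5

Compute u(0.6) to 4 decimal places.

Midpoint: k1 = f(x_n, u_n); k2 = f(x_n + h/2, u_n + (h/2)·k1); u_{n+1} = u_n + h·k2.
x=0.000000, u=-1.500000:
  k1 = f(0.000000, -1.500000) = 0.000000
  k2 = f(0.100000, -1.500000) = -0.108000
  u ← -1.500000 + 0.2·(-0.108000) = -1.521600
x=0.200000, u=-1.521600:
  k1 = f(0.200000, -1.521600) = -0.219110
  k2 = f(0.300000, -1.543511) = -0.333398
  u ← -1.521600 + 0.2·(-0.333398) = -1.588280
x=0.400000, u=-1.588280:
  k1 = f(0.400000, -1.588280) = -0.457425
  k2 = f(0.500000, -1.634022) = -0.588248
  u ← -1.588280 + 0.2·(-0.588248) = -1.705929
u(0.6) ≈ -1.7059

-1.7059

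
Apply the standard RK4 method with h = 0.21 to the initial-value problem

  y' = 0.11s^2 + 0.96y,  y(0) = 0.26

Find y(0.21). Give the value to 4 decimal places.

RK4: k1 = f(s_n, y_n); k2 = f(s_n + h/2, y_n + (h/2)·k1); k3 = f(s_n + h/2, y_n + (h/2)·k2); k4 = f(s_n + h, y_n + h·k3); y_{n+1} = y_n + (h/6)·(k1 + 2k2 + 2k3 + k4).
s=0.000000, y=0.260000:
  k1 = f(0.000000, 0.260000) = 0.249600
  k2 = f(0.105000, 0.286208) = 0.275972
  k3 = f(0.105000, 0.288977) = 0.278631
  k4 = f(0.210000, 0.318512) = 0.310623
  y ← 0.260000 + (0.21/6)·(k1 + 2k2 + 2k3 + k4) = 0.318430
y(0.21) ≈ 0.3184

0.3184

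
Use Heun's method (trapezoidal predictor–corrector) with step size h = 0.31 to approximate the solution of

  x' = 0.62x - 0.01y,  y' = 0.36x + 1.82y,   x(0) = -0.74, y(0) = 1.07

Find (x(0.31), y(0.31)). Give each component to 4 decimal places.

Heun on (x,y): k1 = f(t_n, state_n); k2 = f(t_n + h, state_n + h·k1); state_{n+1} = state_n + (h/2)·(k1 + k2).
0.000000: (-0.740000, 1.070000)
  k1 = (-0.469500, 1.681000)
  predictor → (-0.885545, 1.591110)
  k2 = (-0.564949, 2.577024)
  → (-0.900340, 1.729994)
(x(0.31), y(0.31)) ≈ (-0.9003, 1.7300)

-0.9003, 1.7300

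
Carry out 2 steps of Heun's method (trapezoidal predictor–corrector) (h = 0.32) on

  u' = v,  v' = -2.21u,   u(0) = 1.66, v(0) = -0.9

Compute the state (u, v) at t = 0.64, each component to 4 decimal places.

0.4191, -2.5864

Heun on (u,v): k1 = f(t_n, state_n); k2 = f(t_n + h, state_n + h·k1); state_{n+1} = state_n + (h/2)·(k1 + k2).
0.000000: (1.660000, -0.900000)
  k1 = (-0.900000, -3.668600)
  predictor → (1.372000, -2.073952)
  k2 = (-2.073952, -3.032120)
  → (1.184168, -1.972115)
0.320000: (1.184168, -1.972115)
  k1 = (-1.972115, -2.617011)
  predictor → (0.553091, -2.809559)
  k2 = (-2.809559, -1.222331)
  → (0.419100, -2.586410)
(u(0.64), v(0.64)) ≈ (0.4191, -2.5864)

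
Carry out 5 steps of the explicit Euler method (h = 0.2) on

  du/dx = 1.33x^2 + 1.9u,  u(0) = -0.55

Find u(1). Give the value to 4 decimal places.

-2.3413

Euler: u_{n+1} = u_n + h·f(x_n, u_n).
x=0.000000, u=-0.550000: f=-1.045000 → u ← -0.550000 + 0.2·(-1.045000) = -0.759000
x=0.200000, u=-0.759000: f=-1.388900 → u ← -0.759000 + 0.2·(-1.388900) = -1.036780
x=0.400000, u=-1.036780: f=-1.757082 → u ← -1.036780 + 0.2·(-1.757082) = -1.388196
x=0.600000, u=-1.388196: f=-2.158773 → u ← -1.388196 + 0.2·(-2.158773) = -1.819951
x=0.800000, u=-1.819951: f=-2.606707 → u ← -1.819951 + 0.2·(-2.606707) = -2.341292
u(1) ≈ -2.3413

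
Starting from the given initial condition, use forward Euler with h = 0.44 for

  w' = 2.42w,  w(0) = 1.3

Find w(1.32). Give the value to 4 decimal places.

Euler: w_{n+1} = w_n + h·f(x_n, w_n).
x=0.000000, w=1.300000: f=3.146000 → w ← 1.300000 + 0.44·3.146000 = 2.684240
x=0.440000, w=2.684240: f=6.495861 → w ← 2.684240 + 0.44·6.495861 = 5.542419
x=0.880000, w=5.542419: f=13.412653 → w ← 5.542419 + 0.44·13.412653 = 11.443986
w(1.32) ≈ 11.4440

11.4440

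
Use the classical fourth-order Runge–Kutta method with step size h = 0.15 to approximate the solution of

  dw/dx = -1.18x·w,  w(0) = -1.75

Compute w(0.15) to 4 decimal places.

RK4: k1 = f(x_n, w_n); k2 = f(x_n + h/2, w_n + (h/2)·k1); k3 = f(x_n + h/2, w_n + (h/2)·k2); k4 = f(x_n + h, w_n + h·k3); w_{n+1} = w_n + (h/6)·(k1 + 2k2 + 2k3 + k4).
x=0.000000, w=-1.750000:
  k1 = f(0.000000, -1.750000) = 0.000000
  k2 = f(0.075000, -1.750000) = 0.154875
  k3 = f(0.075000, -1.738384) = 0.153847
  k4 = f(0.150000, -1.726923) = 0.305665
  w ← -1.750000 + (0.15/6)·(k1 + 2k2 + 2k3 + k4) = -1.726922
w(0.15) ≈ -1.7269

-1.7269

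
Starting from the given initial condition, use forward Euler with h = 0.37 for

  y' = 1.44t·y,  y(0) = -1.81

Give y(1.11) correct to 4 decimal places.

Euler: y_{n+1} = y_n + h·f(t_n, y_n).
t=0.000000, y=-1.810000: f=0.000000 → y ← -1.810000 + 0.37·0.000000 = -1.810000
t=0.370000, y=-1.810000: f=-0.964368 → y ← -1.810000 + 0.37·(-0.964368) = -2.166816
t=0.740000, y=-2.166816: f=-2.308959 → y ← -2.166816 + 0.37·(-2.308959) = -3.021131
y(1.11) ≈ -3.0211

-3.0211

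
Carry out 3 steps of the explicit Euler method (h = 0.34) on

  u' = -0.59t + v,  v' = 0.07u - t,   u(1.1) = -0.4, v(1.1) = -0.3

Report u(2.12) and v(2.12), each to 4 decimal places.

Euler on (u,v): u_{n+1} = u_n + h·u', v_{n+1} = v_n + h·v'.
1.100000: (-0.400000, -0.300000); f=(-0.949000, -1.128000) → (-0.722660, -0.683520)
1.440000: (-0.722660, -0.683520); f=(-1.533120, -1.490586) → (-1.243921, -1.190319)
1.780000: (-1.243921, -1.190319); f=(-2.240519, -1.867074) → (-2.005697, -1.825125)
(u(2.12), v(2.12)) ≈ (-2.0057, -1.8251)

-2.0057, -1.8251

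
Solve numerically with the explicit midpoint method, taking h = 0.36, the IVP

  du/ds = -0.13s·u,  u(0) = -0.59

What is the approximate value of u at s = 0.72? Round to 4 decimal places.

Midpoint: k1 = f(s_n, u_n); k2 = f(s_n + h/2, u_n + (h/2)·k1); u_{n+1} = u_n + h·k2.
s=0.000000, u=-0.590000:
  k1 = f(0.000000, -0.590000) = 0.000000
  k2 = f(0.180000, -0.590000) = 0.013806
  u ← -0.590000 + 0.36·0.013806 = -0.585030
s=0.360000, u=-0.585030:
  k1 = f(0.360000, -0.585030) = 0.027379
  k2 = f(0.540000, -0.580102) = 0.040723
  u ← -0.585030 + 0.36·0.040723 = -0.570370
u(0.72) ≈ -0.5704

-0.5704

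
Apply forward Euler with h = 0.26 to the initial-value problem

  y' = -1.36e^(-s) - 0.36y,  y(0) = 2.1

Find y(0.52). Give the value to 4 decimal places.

1.1321

Euler: y_{n+1} = y_n + h·f(s_n, y_n).
s=0.000000, y=2.100000: f=-2.116000 → y ← 2.100000 + 0.26·(-2.116000) = 1.549840
s=0.260000, y=1.549840: f=-1.606573 → y ← 1.549840 + 0.26·(-1.606573) = 1.132131
y(0.52) ≈ 1.1321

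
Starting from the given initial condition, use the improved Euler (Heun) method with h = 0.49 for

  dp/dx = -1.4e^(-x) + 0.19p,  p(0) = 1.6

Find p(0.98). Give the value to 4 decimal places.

Heun: k1 = f(x_n, p_n); k2 = f(x_n + h, p_n + h·k1); p_{n+1} = p_n + (h/2)·(k1 + k2).
x=0.000000, p=1.600000:
  k1 = f(0.000000, 1.600000) = -1.096000
  k2 = f(0.490000, 1.062960) = -0.655715
  p ← 1.600000 + (0.49/2)·(-1.096000 + (-0.655715)) = 1.170830
x=0.490000, p=1.170830:
  k1 = f(0.490000, 1.170830) = -0.635219
  k2 = f(0.980000, 0.859572) = -0.362117
  p ← 1.170830 + (0.49/2)·(-0.635219 + (-0.362117)) = 0.926483
p(0.98) ≈ 0.9265

0.9265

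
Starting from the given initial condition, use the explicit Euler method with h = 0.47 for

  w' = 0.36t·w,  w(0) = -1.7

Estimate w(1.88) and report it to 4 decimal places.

Euler: w_{n+1} = w_n + h·f(t_n, w_n).
t=0.000000, w=-1.700000: f=0.000000 → w ← -1.700000 + 0.47·0.000000 = -1.700000
t=0.470000, w=-1.700000: f=-0.287640 → w ← -1.700000 + 0.47·(-0.287640) = -1.835191
t=0.940000, w=-1.835191: f=-0.621029 → w ← -1.835191 + 0.47·(-0.621029) = -2.127074
t=1.410000, w=-2.127074: f=-1.079703 → w ← -2.127074 + 0.47·(-1.079703) = -2.634535
w(1.88) ≈ -2.6345

-2.6345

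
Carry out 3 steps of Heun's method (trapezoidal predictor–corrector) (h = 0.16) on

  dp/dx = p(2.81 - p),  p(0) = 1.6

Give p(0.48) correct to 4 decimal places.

Heun: k1 = f(x_n, p_n); k2 = f(x_n + h, p_n + h·k1); p_{n+1} = p_n + (h/2)·(k1 + k2).
x=0.000000, p=1.600000:
  k1 = f(0.000000, 1.600000) = 1.936000
  k2 = f(0.160000, 1.909760) = 1.719242
  p ← 1.600000 + (0.16/2)·(1.936000 + 1.719242) = 1.892419
x=0.160000, p=1.892419:
  k1 = f(0.160000, 1.892419) = 1.736447
  k2 = f(0.320000, 2.170251) = 1.388416
  p ← 1.892419 + (0.16/2)·(1.736447 + 1.388416) = 2.142408
x=0.320000, p=2.142408:
  k1 = f(0.320000, 2.142408) = 1.430254
  k2 = f(0.480000, 2.371249) = 1.040388
  p ← 2.142408 + (0.16/2)·(1.430254 + 1.040388) = 2.340060
p(0.48) ≈ 2.3401

2.3401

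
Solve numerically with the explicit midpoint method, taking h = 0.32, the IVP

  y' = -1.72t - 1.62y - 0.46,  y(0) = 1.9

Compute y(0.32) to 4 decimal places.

0.9732

Midpoint: k1 = f(t_n, y_n); k2 = f(t_n + h/2, y_n + (h/2)·k1); y_{n+1} = y_n + h·k2.
t=0.000000, y=1.900000:
  k1 = f(0.000000, 1.900000) = -3.538000
  k2 = f(0.160000, 1.333920) = -2.896150
  y ← 1.900000 + 0.32·(-2.896150) = 0.973232
y(0.32) ≈ 0.9732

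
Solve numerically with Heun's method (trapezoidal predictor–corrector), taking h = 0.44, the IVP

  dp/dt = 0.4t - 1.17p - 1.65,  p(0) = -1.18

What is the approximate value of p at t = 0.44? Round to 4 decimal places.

-1.2293

Heun: k1 = f(t_n, p_n); k2 = f(t_n + h, p_n + h·k1); p_{n+1} = p_n + (h/2)·(k1 + k2).
t=0.000000, p=-1.180000:
  k1 = f(0.000000, -1.180000) = -0.269400
  k2 = f(0.440000, -1.298536) = 0.045287
  p ← -1.180000 + (0.44/2)·(-0.269400 + 0.045287) = -1.229305
p(0.44) ≈ -1.2293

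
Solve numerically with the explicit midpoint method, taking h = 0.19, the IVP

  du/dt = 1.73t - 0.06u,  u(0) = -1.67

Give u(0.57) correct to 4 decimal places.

-1.3356

Midpoint: k1 = f(t_n, u_n); k2 = f(t_n + h/2, u_n + (h/2)·k1); u_{n+1} = u_n + h·k2.
t=0.000000, u=-1.670000:
  k1 = f(0.000000, -1.670000) = 0.100200
  k2 = f(0.095000, -1.660481) = 0.263979
  u ← -1.670000 + 0.19·0.263979 = -1.619844
t=0.190000, u=-1.619844:
  k1 = f(0.190000, -1.619844) = 0.425891
  k2 = f(0.285000, -1.579384) = 0.587813
  u ← -1.619844 + 0.19·0.587813 = -1.508160
t=0.380000, u=-1.508160:
  k1 = f(0.380000, -1.508160) = 0.747890
  k2 = f(0.475000, -1.437110) = 0.907977
  u ← -1.508160 + 0.19·0.907977 = -1.335644
u(0.57) ≈ -1.3356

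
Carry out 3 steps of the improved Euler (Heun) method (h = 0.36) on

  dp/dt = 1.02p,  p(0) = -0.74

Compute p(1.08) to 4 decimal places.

Heun: k1 = f(t_n, p_n); k2 = f(t_n + h, p_n + h·k1); p_{n+1} = p_n + (h/2)·(k1 + k2).
t=0.000000, p=-0.740000:
  k1 = f(0.000000, -0.740000) = -0.754800
  k2 = f(0.360000, -1.011728) = -1.031963
  p ← -0.740000 + (0.36/2)·(-0.754800 + (-1.031963)) = -1.061617
t=0.360000, p=-1.061617:
  k1 = f(0.360000, -1.061617) = -1.082850
  k2 = f(0.720000, -1.451443) = -1.480472
  p ← -1.061617 + (0.36/2)·(-1.082850 + (-1.480472)) = -1.523015
t=0.720000, p=-1.523015:
  k1 = f(0.720000, -1.523015) = -1.553475
  k2 = f(1.080000, -2.082266) = -2.123912
  p ← -1.523015 + (0.36/2)·(-1.553475 + (-2.123912)) = -2.184945
p(1.08) ≈ -2.1849

-2.1849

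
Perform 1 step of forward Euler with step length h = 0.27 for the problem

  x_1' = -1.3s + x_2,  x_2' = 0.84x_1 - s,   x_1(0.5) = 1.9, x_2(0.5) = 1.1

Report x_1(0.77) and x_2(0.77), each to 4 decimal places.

2.0215, 1.3959

Euler on (x_1,x_2): x_1_{n+1} = x_1_n + h·x_1', x_2_{n+1} = x_2_n + h·x_2'.
0.500000: (1.900000, 1.100000); f=(0.450000, 1.096000) → (2.021500, 1.395920)
(x_1(0.77), x_2(0.77)) ≈ (2.0215, 1.3959)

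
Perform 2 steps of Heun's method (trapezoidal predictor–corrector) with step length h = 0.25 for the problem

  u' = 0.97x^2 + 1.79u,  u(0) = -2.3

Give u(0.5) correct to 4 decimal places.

Heun: k1 = f(x_n, u_n); k2 = f(x_n + h, u_n + h·k1); u_{n+1} = u_n + (h/2)·(k1 + k2).
x=0.000000, u=-2.300000:
  k1 = f(0.000000, -2.300000) = -4.117000
  k2 = f(0.250000, -3.329250) = -5.898733
  u ← -2.300000 + (0.25/2)·(-4.117000 + (-5.898733)) = -3.551967
x=0.250000, u=-3.551967:
  k1 = f(0.250000, -3.551967) = -6.297395
  k2 = f(0.500000, -5.126315) = -8.933604
  u ← -3.551967 + (0.25/2)·(-6.297395 + (-8.933604)) = -5.455842
u(0.5) ≈ -5.4558

-5.4558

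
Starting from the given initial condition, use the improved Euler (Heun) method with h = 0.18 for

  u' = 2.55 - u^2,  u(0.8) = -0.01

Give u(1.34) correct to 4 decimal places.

Heun: k1 = f(x_n, u_n); k2 = f(x_n + h, u_n + h·k1); u_{n+1} = u_n + (h/2)·(k1 + k2).
x=0.800000, u=-0.010000:
  k1 = f(0.800000, -0.010000) = 2.549900
  k2 = f(0.980000, 0.448982) = 2.348415
  u ← -0.010000 + (0.18/2)·(2.549900 + 2.348415) = 0.430848
x=0.980000, u=0.430848:
  k1 = f(0.980000, 0.430848) = 2.364370
  k2 = f(1.160000, 0.856435) = 1.816519
  u ← 0.430848 + (0.18/2)·(2.364370 + 1.816519) = 0.807128
x=1.160000, u=0.807128:
  k1 = f(1.160000, 0.807128) = 1.898544
  k2 = f(1.340000, 1.148866) = 1.230106
  u ← 0.807128 + (0.18/2)·(1.898544 + 1.230106) = 1.088707
u(1.34) ≈ 1.0887

1.0887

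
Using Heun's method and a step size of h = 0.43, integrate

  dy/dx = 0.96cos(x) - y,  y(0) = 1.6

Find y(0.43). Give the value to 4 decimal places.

Heun: k1 = f(x_n, y_n); k2 = f(x_n + h, y_n + h·k1); y_{n+1} = y_n + (h/2)·(k1 + k2).
x=0.000000, y=1.600000:
  k1 = f(0.000000, 1.600000) = -0.640000
  k2 = f(0.430000, 1.324800) = -0.452193
  y ← 1.600000 + (0.43/2)·(-0.640000 + (-0.452193)) = 1.365179
y(0.43) ≈ 1.3652

1.3652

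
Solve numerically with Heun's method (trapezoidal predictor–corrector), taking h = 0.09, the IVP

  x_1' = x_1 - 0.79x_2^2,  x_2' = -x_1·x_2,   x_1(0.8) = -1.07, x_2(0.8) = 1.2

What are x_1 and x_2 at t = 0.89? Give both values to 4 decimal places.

-1.2880, 1.3329

Heun on (x_1,x_2): k1 = f(t_n, state_n); k2 = f(t_n + h, state_n + h·k1); state_{n+1} = state_n + (h/2)·(k1 + k2).
0.800000: (-1.070000, 1.200000)
  k1 = (-2.207600, 1.284000)
  predictor → (-1.268684, 1.315560)
  k2 = (-2.635936, 1.669030)
  → (-1.287959, 1.332886)
(x_1(0.89), x_2(0.89)) ≈ (-1.2880, 1.3329)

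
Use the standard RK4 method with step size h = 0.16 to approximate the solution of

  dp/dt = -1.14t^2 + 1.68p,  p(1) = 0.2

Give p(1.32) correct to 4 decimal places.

-0.2958

RK4: k1 = f(t_n, p_n); k2 = f(t_n + h/2, p_n + (h/2)·k1); k3 = f(t_n + h/2, p_n + (h/2)·k2); k4 = f(t_n + h, p_n + h·k3); p_{n+1} = p_n + (h/6)·(k1 + 2k2 + 2k3 + k4).
t=1.000000, p=0.200000:
  k1 = f(1.000000, 0.200000) = -0.804000
  k2 = f(1.080000, 0.135680) = -1.101754
  k3 = f(1.080000, 0.111860) = -1.141772
  k4 = f(1.160000, 0.017317) = -1.504892
  p ← 0.200000 + (0.16/6)·(k1 + 2k2 + 2k3 + k4) = 0.018775
t=1.160000, p=0.018775:
  k1 = f(1.160000, 0.018775) = -1.502442
  k2 = f(1.240000, -0.101421) = -1.923250
  k3 = f(1.240000, -0.135085) = -1.979807
  k4 = f(1.320000, -0.297994) = -2.486966
  p ← 0.018775 + (0.16/6)·(k1 + 2k2 + 2k3 + k4) = -0.295772
p(1.32) ≈ -0.2958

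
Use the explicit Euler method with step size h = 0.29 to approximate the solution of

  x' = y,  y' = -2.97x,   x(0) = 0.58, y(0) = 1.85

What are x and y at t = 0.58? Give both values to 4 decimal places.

Euler on (x,y): x_{n+1} = x_n + h·x', y_{n+1} = y_n + h·y'.
0.000000: (0.580000, 1.850000); f=(1.850000, -1.722600) → (1.116500, 1.350446)
0.290000: (1.116500, 1.350446); f=(1.350446, -3.316005) → (1.508129, 0.388805)
(x(0.58), y(0.58)) ≈ (1.5081, 0.3888)

1.5081, 0.3888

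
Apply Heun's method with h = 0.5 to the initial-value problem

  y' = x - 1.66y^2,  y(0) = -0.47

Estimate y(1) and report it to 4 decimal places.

-0.5851

Heun: k1 = f(x_n, y_n); k2 = f(x_n + h, y_n + h·k1); y_{n+1} = y_n + (h/2)·(k1 + k2).
x=0.000000, y=-0.470000:
  k1 = f(0.000000, -0.470000) = -0.366694
  k2 = f(0.500000, -0.653347) = -0.208591
  y ← -0.470000 + (0.5/2)·(-0.366694 + (-0.208591)) = -0.613821
x=0.500000, y=-0.613821:
  k1 = f(0.500000, -0.613821) = -0.125449
  k2 = f(1.000000, -0.676546) = 0.240194
  y ← -0.613821 + (0.5/2)·(-0.125449 + 0.240194) = -0.585135
y(1) ≈ -0.5851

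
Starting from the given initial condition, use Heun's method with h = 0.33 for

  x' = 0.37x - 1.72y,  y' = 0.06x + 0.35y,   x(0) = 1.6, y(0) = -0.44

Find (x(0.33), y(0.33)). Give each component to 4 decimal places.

2.0777, -0.4558

Heun on (x,y): k1 = f(t_n, state_n); k2 = f(t_n + h, state_n + h·k1); state_{n+1} = state_n + (h/2)·(k1 + k2).
0.000000: (1.600000, -0.440000)
  k1 = (1.348800, -0.058000)
  predictor → (2.045104, -0.459140)
  k2 = (1.546409, -0.037993)
  → (2.077710, -0.455839)
(x(0.33), y(0.33)) ≈ (2.0777, -0.4558)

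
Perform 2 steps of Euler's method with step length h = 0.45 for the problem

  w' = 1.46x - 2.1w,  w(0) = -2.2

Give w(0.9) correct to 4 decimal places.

Euler: w_{n+1} = w_n + h·f(x_n, w_n).
x=0.000000, w=-2.200000: f=4.620000 → w ← -2.200000 + 0.45·4.620000 = -0.121000
x=0.450000, w=-0.121000: f=0.911100 → w ← -0.121000 + 0.45·0.911100 = 0.288995
w(0.9) ≈ 0.2890

0.2890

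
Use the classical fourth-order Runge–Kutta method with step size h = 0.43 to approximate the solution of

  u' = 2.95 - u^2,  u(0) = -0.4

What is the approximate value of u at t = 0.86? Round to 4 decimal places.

RK4: k1 = f(t_n, u_n); k2 = f(t_n + h/2, u_n + (h/2)·k1); k3 = f(t_n + h/2, u_n + (h/2)·k2); k4 = f(t_n + h, u_n + h·k3); u_{n+1} = u_n + (h/6)·(k1 + 2k2 + 2k3 + k4).
t=0.000000, u=-0.400000:
  k1 = f(0.000000, -0.400000) = 2.790000
  k2 = f(0.215000, 0.199850) = 2.910060
  k3 = f(0.215000, 0.225663) = 2.899076
  k4 = f(0.430000, 0.846603) = 2.233264
  u ← -0.400000 + (0.43/6)·(k1 + 2k2 + 2k3 + k4) = 0.792643
t=0.430000, u=0.792643:
  k1 = f(0.430000, 0.792643) = 2.321716
  k2 = f(0.645000, 1.291812) = 1.281221
  k3 = f(0.645000, 1.068106) = 1.809150
  k4 = f(0.860000, 1.570578) = 0.483285
  u ← 0.792643 + (0.43/6)·(k1 + 2k2 + 2k3 + k4) = 1.436622
u(0.86) ≈ 1.4366

1.4366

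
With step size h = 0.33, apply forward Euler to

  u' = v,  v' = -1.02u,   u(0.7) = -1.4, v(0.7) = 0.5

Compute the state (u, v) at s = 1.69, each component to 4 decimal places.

-0.4568, 1.6948

Euler on (u,v): u_{n+1} = u_n + h·u', v_{n+1} = v_n + h·v'.
0.700000: (-1.400000, 0.500000); f=(0.500000, 1.428000) → (-1.235000, 0.971240)
1.030000: (-1.235000, 0.971240); f=(0.971240, 1.259700) → (-0.914491, 1.386941)
1.360000: (-0.914491, 1.386941); f=(1.386941, 0.932781) → (-0.456800, 1.694759)
(u(1.69), v(1.69)) ≈ (-0.4568, 1.6948)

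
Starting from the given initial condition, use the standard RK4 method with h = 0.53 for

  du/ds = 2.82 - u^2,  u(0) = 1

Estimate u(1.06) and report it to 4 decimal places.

RK4: k1 = f(s_n, u_n); k2 = f(s_n + h/2, u_n + (h/2)·k1); k3 = f(s_n + h/2, u_n + (h/2)·k2); k4 = f(s_n + h, u_n + h·k3); u_{n+1} = u_n + (h/6)·(k1 + 2k2 + 2k3 + k4).
s=0.000000, u=1.000000:
  k1 = f(0.000000, 1.000000) = 1.820000
  k2 = f(0.265000, 1.482300) = 0.622787
  k3 = f(0.265000, 1.165038) = 1.462685
  k4 = f(0.530000, 1.775223) = -0.331418
  u ← 1.000000 + (0.53/6)·(k1 + 2k2 + 2k3 + k4) = 1.499925
s=0.530000, u=1.499925:
  k1 = f(0.530000, 1.499925) = 0.570225
  k2 = f(0.795000, 1.651035) = 0.094085
  k3 = f(0.795000, 1.524857) = 0.494810
  k4 = f(1.060000, 1.762174) = -0.285258
  u ← 1.499925 + (0.53/6)·(k1 + 2k2 + 2k3 + k4) = 1.629135
u(1.06) ≈ 1.6291

1.6291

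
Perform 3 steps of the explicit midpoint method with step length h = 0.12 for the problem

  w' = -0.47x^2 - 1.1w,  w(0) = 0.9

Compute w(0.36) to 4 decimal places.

0.5999

Midpoint: k1 = f(x_n, w_n); k2 = f(x_n + h/2, w_n + (h/2)·k1); w_{n+1} = w_n + h·k2.
x=0.000000, w=0.900000:
  k1 = f(0.000000, 0.900000) = -0.990000
  k2 = f(0.060000, 0.840600) = -0.926352
  w ← 0.900000 + 0.12·(-0.926352) = 0.788838
x=0.120000, w=0.788838:
  k1 = f(0.120000, 0.788838) = -0.874490
  k2 = f(0.180000, 0.736368) = -0.825233
  w ← 0.788838 + 0.12·(-0.825233) = 0.689810
x=0.240000, w=0.689810:
  k1 = f(0.240000, 0.689810) = -0.785863
  k2 = f(0.300000, 0.642658) = -0.749224
  w ← 0.689810 + 0.12·(-0.749224) = 0.599903
w(0.36) ≈ 0.5999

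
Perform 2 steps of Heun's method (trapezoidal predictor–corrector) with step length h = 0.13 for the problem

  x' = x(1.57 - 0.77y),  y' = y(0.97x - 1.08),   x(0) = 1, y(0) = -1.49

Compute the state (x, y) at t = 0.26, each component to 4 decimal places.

Heun on (x,y): k1 = f(t_n, state_n); k2 = f(t_n + h, state_n + h·k1); state_{n+1} = state_n + (h/2)·(k1 + k2).
0.000000: (1.000000, -1.490000)
  k1 = (2.717300, 0.163900)
  predictor → (1.353249, -1.468693)
  k2 = (3.654982, -0.341694)
  → (1.414198, -1.501557)
0.130000: (1.414198, -1.501557)
  k1 = (3.855385, -0.438113)
  predictor → (1.915398, -1.558511)
  k2 = (5.305756, -1.212423)
  → (2.009673, -1.608841)
(x(0.26), y(0.26)) ≈ (2.0097, -1.6088)

2.0097, -1.6088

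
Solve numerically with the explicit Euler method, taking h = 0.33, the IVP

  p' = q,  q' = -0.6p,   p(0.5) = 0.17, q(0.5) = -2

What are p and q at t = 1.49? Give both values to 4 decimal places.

-1.8002, -1.7067

Euler on (p,q): p_{n+1} = p_n + h·p', q_{n+1} = q_n + h·q'.
0.500000: (0.170000, -2.000000); f=(-2.000000, -0.102000) → (-0.490000, -2.033660)
0.830000: (-0.490000, -2.033660); f=(-2.033660, 0.294000) → (-1.161108, -1.936640)
1.160000: (-1.161108, -1.936640); f=(-1.936640, 0.696665) → (-1.800199, -1.706741)
(p(1.49), q(1.49)) ≈ (-1.8002, -1.7067)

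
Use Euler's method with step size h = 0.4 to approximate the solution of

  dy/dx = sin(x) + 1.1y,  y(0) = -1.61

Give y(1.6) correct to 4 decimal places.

-5.8137

Euler: y_{n+1} = y_n + h·f(x_n, y_n).
x=0.000000, y=-1.610000: f=-1.771000 → y ← -1.610000 + 0.4·(-1.771000) = -2.318400
x=0.400000, y=-2.318400: f=-2.160822 → y ← -2.318400 + 0.4·(-2.160822) = -3.182729
x=0.800000, y=-3.182729: f=-2.783645 → y ← -3.182729 + 0.4·(-2.783645) = -4.296187
x=1.200000, y=-4.296187: f=-3.793766 → y ← -4.296187 + 0.4·(-3.793766) = -5.813693
y(1.6) ≈ -5.8137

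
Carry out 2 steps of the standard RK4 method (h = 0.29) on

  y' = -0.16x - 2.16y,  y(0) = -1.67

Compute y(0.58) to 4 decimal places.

RK4: k1 = f(x_n, y_n); k2 = f(x_n + h/2, y_n + (h/2)·k1); k3 = f(x_n + h/2, y_n + (h/2)·k2); k4 = f(x_n + h, y_n + h·k3); y_{n+1} = y_n + (h/6)·(k1 + 2k2 + 2k3 + k4).
x=0.000000, y=-1.670000:
  k1 = f(0.000000, -1.670000) = 3.607200
  k2 = f(0.145000, -1.146956) = 2.454225
  k3 = f(0.145000, -1.314137) = 2.815337
  k4 = f(0.290000, -0.853552) = 1.797273
  y ← -1.670000 + (0.29/6)·(k1 + 2k2 + 2k3 + k4) = -0.899393
x=0.290000, y=-0.899393:
  k1 = f(0.290000, -0.899393) = 1.896289
  k2 = f(0.435000, -0.624431) = 1.279171
  k3 = f(0.435000, -0.713913) = 1.472452
  k4 = f(0.580000, -0.472382) = 0.927544
  y ← -0.899393 + (0.29/6)·(k1 + 2k2 + 2k3 + k4) = -0.496917
y(0.58) ≈ -0.4969

-0.4969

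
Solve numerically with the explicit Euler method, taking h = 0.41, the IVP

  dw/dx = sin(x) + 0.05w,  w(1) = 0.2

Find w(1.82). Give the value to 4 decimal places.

Euler: w_{n+1} = w_n + h·f(x_n, w_n).
x=1.000000, w=0.200000: f=0.851471 → w ← 0.200000 + 0.41·0.851471 = 0.549103
x=1.410000, w=0.549103: f=1.014555 → w ← 0.549103 + 0.41·1.014555 = 0.965071
w(1.82) ≈ 0.9651

0.9651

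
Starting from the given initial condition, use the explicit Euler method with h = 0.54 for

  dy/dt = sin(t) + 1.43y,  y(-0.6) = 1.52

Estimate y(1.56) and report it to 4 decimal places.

Euler: y_{n+1} = y_n + h·f(t_n, y_n).
t=-0.600000, y=1.520000: f=1.608958 → y ← 1.520000 + 0.54·1.608958 = 2.388837
t=-0.060000, y=2.388837: f=3.356073 → y ← 2.388837 + 0.54·3.356073 = 4.201116
t=0.480000, y=4.201116: f=6.469376 → y ← 4.201116 + 0.54·6.469376 = 7.694579
t=1.020000, y=7.694579: f=11.855357 → y ← 7.694579 + 0.54·11.855357 = 14.096472
y(1.56) ≈ 14.0965

14.0965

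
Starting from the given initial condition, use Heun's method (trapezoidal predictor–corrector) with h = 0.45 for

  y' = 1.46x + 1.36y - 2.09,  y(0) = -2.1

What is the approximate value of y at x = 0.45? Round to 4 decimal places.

Heun: k1 = f(x_n, y_n); k2 = f(x_n + h, y_n + h·k1); y_{n+1} = y_n + (h/2)·(k1 + k2).
x=0.000000, y=-2.100000:
  k1 = f(0.000000, -2.100000) = -4.946000
  k2 = f(0.450000, -4.325700) = -7.315952
  y ← -2.100000 + (0.45/2)·(-4.946000 + (-7.315952)) = -4.858939
y(0.45) ≈ -4.8589

-4.8589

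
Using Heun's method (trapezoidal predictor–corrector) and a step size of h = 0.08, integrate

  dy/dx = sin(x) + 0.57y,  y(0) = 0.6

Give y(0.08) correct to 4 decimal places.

0.6312

Heun: k1 = f(x_n, y_n); k2 = f(x_n + h, y_n + h·k1); y_{n+1} = y_n + (h/2)·(k1 + k2).
x=0.000000, y=0.600000:
  k1 = f(0.000000, 0.600000) = 0.342000
  k2 = f(0.080000, 0.627360) = 0.437510
  y ← 0.600000 + (0.08/2)·(0.342000 + 0.437510) = 0.631180
y(0.08) ≈ 0.6312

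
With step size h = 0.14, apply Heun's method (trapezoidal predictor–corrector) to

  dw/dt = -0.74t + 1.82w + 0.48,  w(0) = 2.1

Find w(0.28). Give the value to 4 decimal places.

Heun: k1 = f(t_n, w_n); k2 = f(t_n + h, w_n + h·k1); w_{n+1} = w_n + (h/2)·(k1 + k2).
t=0.000000, w=2.100000:
  k1 = f(0.000000, 2.100000) = 4.302000
  k2 = f(0.140000, 2.702280) = 5.294550
  w ← 2.100000 + (0.14/2)·(4.302000 + 5.294550) = 2.771758
t=0.140000, w=2.771758:
  k1 = f(0.140000, 2.771758) = 5.421000
  k2 = f(0.280000, 3.530699) = 6.698671
  w ← 2.771758 + (0.14/2)·(5.421000 + 6.698671) = 3.620135
w(0.28) ≈ 3.6201

3.6201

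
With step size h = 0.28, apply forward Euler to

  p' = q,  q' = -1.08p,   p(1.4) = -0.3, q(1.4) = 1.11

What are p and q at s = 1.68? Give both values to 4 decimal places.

Euler on (p,q): p_{n+1} = p_n + h·p', q_{n+1} = q_n + h·q'.
1.400000: (-0.300000, 1.110000); f=(1.110000, 0.324000) → (0.010800, 1.200720)
(p(1.68), q(1.68)) ≈ (0.0108, 1.2007)

0.0108, 1.2007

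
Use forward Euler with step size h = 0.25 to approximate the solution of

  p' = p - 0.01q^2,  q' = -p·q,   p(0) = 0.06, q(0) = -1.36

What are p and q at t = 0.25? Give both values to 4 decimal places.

Euler on (p,q): p_{n+1} = p_n + h·p', q_{n+1} = q_n + h·q'.
0.000000: (0.060000, -1.360000); f=(0.041504, 0.081600) → (0.070376, -1.339600)
(p(0.25), q(0.25)) ≈ (0.0704, -1.3396)

0.0704, -1.3396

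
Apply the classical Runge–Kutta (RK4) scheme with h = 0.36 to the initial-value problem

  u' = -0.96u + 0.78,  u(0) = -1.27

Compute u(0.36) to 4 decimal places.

-0.6616

RK4: k1 = f(x_n, u_n); k2 = f(x_n + h/2, u_n + (h/2)·k1); k3 = f(x_n + h/2, u_n + (h/2)·k2); k4 = f(x_n + h, u_n + h·k3); u_{n+1} = u_n + (h/6)·(k1 + 2k2 + 2k3 + k4).
x=0.000000, u=-1.270000:
  k1 = f(0.000000, -1.270000) = 1.999200
  k2 = f(0.180000, -0.910144) = 1.653738
  k3 = f(0.180000, -0.972327) = 1.713434
  k4 = f(0.360000, -0.653164) = 1.407037
  u ← -1.270000 + (0.36/6)·(k1 + 2k2 + 2k3 + k4) = -0.661565
u(0.36) ≈ -0.6616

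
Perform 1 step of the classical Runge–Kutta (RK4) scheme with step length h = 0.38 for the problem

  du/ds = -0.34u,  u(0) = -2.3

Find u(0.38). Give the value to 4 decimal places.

-2.0212

RK4: k1 = f(s_n, u_n); k2 = f(s_n + h/2, u_n + (h/2)·k1); k3 = f(s_n + h/2, u_n + (h/2)·k2); k4 = f(s_n + h, u_n + h·k3); u_{n+1} = u_n + (h/6)·(k1 + 2k2 + 2k3 + k4).
s=0.000000, u=-2.300000:
  k1 = f(0.000000, -2.300000) = 0.782000
  k2 = f(0.190000, -2.151420) = 0.731483
  k3 = f(0.190000, -2.161018) = 0.734746
  k4 = f(0.380000, -2.020796) = 0.687071
  u ← -2.300000 + (0.38/6)·(k1 + 2k2 + 2k3 + k4) = -2.021237
u(0.38) ≈ -2.0212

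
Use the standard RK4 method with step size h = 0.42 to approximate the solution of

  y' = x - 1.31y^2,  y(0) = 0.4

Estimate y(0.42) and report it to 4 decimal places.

RK4: k1 = f(x_n, y_n); k2 = f(x_n + h/2, y_n + (h/2)·k1); k3 = f(x_n + h/2, y_n + (h/2)·k2); k4 = f(x_n + h, y_n + h·k3); y_{n+1} = y_n + (h/6)·(k1 + 2k2 + 2k3 + k4).
x=0.000000, y=0.400000:
  k1 = f(0.000000, 0.400000) = -0.209600
  k2 = f(0.210000, 0.355984) = 0.043991
  k3 = f(0.210000, 0.409238) = -0.009393
  k4 = f(0.420000, 0.396055) = 0.214514
  y ← 0.400000 + (0.42/6)·(k1 + 2k2 + 2k3 + k4) = 0.405188
y(0.42) ≈ 0.4052

0.4052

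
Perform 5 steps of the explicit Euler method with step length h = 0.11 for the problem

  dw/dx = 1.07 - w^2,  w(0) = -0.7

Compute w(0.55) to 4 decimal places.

Euler: w_{n+1} = w_n + h·f(x_n, w_n).
x=0.000000, w=-0.700000: f=0.580000 → w ← -0.700000 + 0.11·0.580000 = -0.636200
x=0.110000, w=-0.636200: f=0.665250 → w ← -0.636200 + 0.11·0.665250 = -0.563023
x=0.220000, w=-0.563023: f=0.753006 → w ← -0.563023 + 0.11·0.753006 = -0.480192
x=0.330000, w=-0.480192: f=0.839416 → w ← -0.480192 + 0.11·0.839416 = -0.387856
x=0.440000, w=-0.387856: f=0.919568 → w ← -0.387856 + 0.11·0.919568 = -0.286704
w(0.55) ≈ -0.2867

-0.2867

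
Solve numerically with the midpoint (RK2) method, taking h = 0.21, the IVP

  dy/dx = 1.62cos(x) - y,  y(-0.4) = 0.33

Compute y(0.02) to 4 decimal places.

0.7591

Midpoint: k1 = f(x_n, y_n); k2 = f(x_n + h/2, y_n + (h/2)·k1); y_{n+1} = y_n + h·k2.
x=-0.400000, y=0.330000:
  k1 = f(-0.400000, 0.330000) = 1.162119
  k2 = f(-0.295000, 0.452022) = 1.097997
  y ← 0.330000 + 0.21·1.097997 = 0.560579
x=-0.190000, y=0.560579:
  k1 = f(-0.190000, 0.560579) = 1.030267
  k2 = f(-0.085000, 0.668757) = 0.945394
  y ← 0.560579 + 0.21·0.945394 = 0.759112
y(0.02) ≈ 0.7591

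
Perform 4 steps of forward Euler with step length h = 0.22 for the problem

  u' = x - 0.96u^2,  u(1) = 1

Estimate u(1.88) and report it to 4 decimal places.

Euler: u_{n+1} = u_n + h·f(x_n, u_n).
x=1.000000, u=1.000000: f=0.040000 → u ← 1.000000 + 0.22·0.040000 = 1.008800
x=1.220000, u=1.008800: f=0.243030 → u ← 1.008800 + 0.22·0.243030 = 1.062267
x=1.440000, u=1.062267: f=0.356726 → u ← 1.062267 + 0.22·0.356726 = 1.140746
x=1.660000, u=1.140746: f=0.410750 → u ← 1.140746 + 0.22·0.410750 = 1.231111
u(1.88) ≈ 1.2311

1.2311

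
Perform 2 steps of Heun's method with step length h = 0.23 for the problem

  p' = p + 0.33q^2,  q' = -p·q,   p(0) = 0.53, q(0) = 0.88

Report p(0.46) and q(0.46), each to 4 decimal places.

Heun on (p,q): k1 = f(s_n, state_n); k2 = f(s_n + h, state_n + h·k1); state_{n+1} = state_n + (h/2)·(k1 + k2).
0.000000: (0.530000, 0.880000)
  k1 = (0.785552, -0.466400)
  predictor → (0.710677, 0.772728)
  k2 = (0.907723, -0.549160)
  → (0.724727, 0.763211)
0.230000: (0.724727, 0.763211)
  k1 = (0.916948, -0.553119)
  predictor → (0.935625, 0.635993)
  k2 = (1.069106, -0.595051)
  → (0.953123, 0.631171)
(p(0.46), q(0.46)) ≈ (0.9531, 0.6312)

0.9531, 0.6312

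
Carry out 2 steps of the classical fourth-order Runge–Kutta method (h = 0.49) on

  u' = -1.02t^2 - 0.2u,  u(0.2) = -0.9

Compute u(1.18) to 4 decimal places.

-1.2648

RK4: k1 = f(t_n, u_n); k2 = f(t_n + h/2, u_n + (h/2)·k1); k3 = f(t_n + h/2, u_n + (h/2)·k2); k4 = f(t_n + h, u_n + h·k3); u_{n+1} = u_n + (h/6)·(k1 + 2k2 + 2k3 + k4).
t=0.200000, u=-0.900000:
  k1 = f(0.200000, -0.900000) = 0.139200
  k2 = f(0.445000, -0.865896) = -0.028806
  k3 = f(0.445000, -0.907058) = -0.020574
  k4 = f(0.690000, -0.910081) = -0.303606
  u ← -0.900000 + (0.49/6)·(k1 + 2k2 + 2k3 + k4) = -0.921492
t=0.690000, u=-0.921492:
  k1 = f(0.690000, -0.921492) = -0.301324
  k2 = f(0.935000, -0.995316) = -0.692646
  k3 = f(0.935000, -1.091190) = -0.673471
  k4 = f(1.180000, -1.251493) = -1.169949
  u ← -0.921492 + (0.49/6)·(k1 + 2k2 + 2k3 + k4) = -1.264778
u(1.18) ≈ -1.2648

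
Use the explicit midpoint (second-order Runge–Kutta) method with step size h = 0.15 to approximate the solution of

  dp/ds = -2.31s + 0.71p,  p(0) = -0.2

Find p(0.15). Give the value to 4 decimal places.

-0.2484

Midpoint: k1 = f(s_n, p_n); k2 = f(s_n + h/2, p_n + (h/2)·k1); p_{n+1} = p_n + h·k2.
s=0.000000, p=-0.200000:
  k1 = f(0.000000, -0.200000) = -0.142000
  k2 = f(0.075000, -0.210650) = -0.322811
  p ← -0.200000 + 0.15·(-0.322811) = -0.248422
p(0.15) ≈ -0.2484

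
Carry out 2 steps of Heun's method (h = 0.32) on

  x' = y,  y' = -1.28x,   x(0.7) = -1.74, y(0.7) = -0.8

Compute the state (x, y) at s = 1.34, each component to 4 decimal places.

-1.7698, 0.7383

Heun on (x,y): k1 = f(s_n, state_n); k2 = f(s_n + h, state_n + h·k1); state_{n+1} = state_n + (h/2)·(k1 + k2).
0.700000: (-1.740000, -0.800000)
  k1 = (-0.800000, 2.227200)
  predictor → (-1.996000, -0.087296)
  k2 = (-0.087296, 2.554880)
  → (-1.881967, -0.034867)
1.020000: (-1.881967, -0.034867)
  k1 = (-0.034867, 2.408918)
  predictor → (-1.893125, 0.735987)
  k2 = (0.735987, 2.423200)
  → (-1.769788, 0.738272)
(x(1.34), y(1.34)) ≈ (-1.7698, 0.7383)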